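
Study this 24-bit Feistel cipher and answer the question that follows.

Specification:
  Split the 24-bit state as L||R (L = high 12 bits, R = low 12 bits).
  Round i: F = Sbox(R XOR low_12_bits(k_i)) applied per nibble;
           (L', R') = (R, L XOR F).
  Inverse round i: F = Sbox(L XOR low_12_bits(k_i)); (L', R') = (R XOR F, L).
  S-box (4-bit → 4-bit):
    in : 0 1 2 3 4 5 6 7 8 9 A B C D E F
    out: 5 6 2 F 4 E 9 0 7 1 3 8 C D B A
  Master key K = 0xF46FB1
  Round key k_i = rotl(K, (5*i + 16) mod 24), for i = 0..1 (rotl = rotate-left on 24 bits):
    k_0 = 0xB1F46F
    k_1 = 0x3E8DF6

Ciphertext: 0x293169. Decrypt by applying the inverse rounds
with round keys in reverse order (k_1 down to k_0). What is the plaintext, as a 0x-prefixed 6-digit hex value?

0x884BF7

s_0 = ciphertext = 0x293169
s_1 = InvRound(s_0, k_1) = 0xBF7293
s_2 = InvRound(s_1, k_0) = 0x884BF7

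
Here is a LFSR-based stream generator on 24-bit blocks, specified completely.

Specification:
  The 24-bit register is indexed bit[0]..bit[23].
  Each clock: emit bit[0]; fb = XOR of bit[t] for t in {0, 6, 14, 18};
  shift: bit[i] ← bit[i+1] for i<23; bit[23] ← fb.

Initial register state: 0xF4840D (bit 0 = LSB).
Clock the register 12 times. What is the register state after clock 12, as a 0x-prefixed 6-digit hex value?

reg_0 = 0xF4840D
clock 1: out=1, reg = 0x7A4206
clock 2: out=0, reg = 0xBD2103
clock 3: out=1, reg = 0x5E9081
clock 4: out=1, reg = 0x2F4840
clock 5: out=0, reg = 0x97A420
clock 6: out=0, reg = 0xCBD210
clock 7: out=0, reg = 0xE5E908
clock 8: out=0, reg = 0x72F484
clock 9: out=0, reg = 0xB97A42
clock 10: out=0, reg = 0x5CBD21
clock 11: out=1, reg = 0x2E5E90
clock 12: out=0, reg = 0x172F48

0x172F48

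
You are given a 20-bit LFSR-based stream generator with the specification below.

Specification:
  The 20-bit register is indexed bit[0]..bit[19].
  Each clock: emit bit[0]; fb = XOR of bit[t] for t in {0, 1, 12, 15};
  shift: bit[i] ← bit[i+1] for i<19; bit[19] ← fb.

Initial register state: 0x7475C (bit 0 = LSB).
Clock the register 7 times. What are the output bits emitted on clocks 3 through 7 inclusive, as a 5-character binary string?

11101

reg_0 = 0x7475C
clock 1: out=0, reg = 0x3A3AE
clock 2: out=0, reg = 0x1D1D7
clock 3: out=1, reg = 0x0E8EB
clock 4: out=1, reg = 0x87475
clock 5: out=1, reg = 0x43A3A
clock 6: out=0, reg = 0x21D1D
clock 7: out=1, reg = 0x10E8E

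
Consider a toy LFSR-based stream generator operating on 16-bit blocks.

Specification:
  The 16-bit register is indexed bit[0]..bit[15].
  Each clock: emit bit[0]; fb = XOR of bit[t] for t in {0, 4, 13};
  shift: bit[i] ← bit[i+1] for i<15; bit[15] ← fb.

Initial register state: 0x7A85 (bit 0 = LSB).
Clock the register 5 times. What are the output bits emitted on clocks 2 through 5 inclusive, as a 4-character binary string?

0100

reg_0 = 0x7A85
clock 1: out=1, reg = 0x3D42
clock 2: out=0, reg = 0x9EA1
clock 3: out=1, reg = 0xCF50
clock 4: out=0, reg = 0xE7A8
clock 5: out=0, reg = 0xF3D4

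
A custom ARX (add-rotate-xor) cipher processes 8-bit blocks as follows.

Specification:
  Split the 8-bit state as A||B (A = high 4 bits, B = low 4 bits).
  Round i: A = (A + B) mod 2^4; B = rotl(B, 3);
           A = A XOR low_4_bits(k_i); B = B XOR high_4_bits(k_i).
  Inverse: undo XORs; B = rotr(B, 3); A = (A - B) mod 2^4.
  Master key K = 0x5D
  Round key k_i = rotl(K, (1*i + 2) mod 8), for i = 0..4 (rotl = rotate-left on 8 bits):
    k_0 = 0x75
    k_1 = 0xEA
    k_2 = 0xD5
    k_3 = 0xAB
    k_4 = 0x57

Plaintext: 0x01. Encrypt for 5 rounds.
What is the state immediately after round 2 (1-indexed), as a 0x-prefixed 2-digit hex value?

0x91

s_0 = plaintext = 0x01
s_1 = Round(s_0, k_0) = 0x4F
s_2 = Round(s_1, k_1) = 0x91
s_3 = Round(s_2, k_2) = 0xF5
s_4 = Round(s_3, k_3) = 0xF0
s_5 = Round(s_4, k_4) = 0x85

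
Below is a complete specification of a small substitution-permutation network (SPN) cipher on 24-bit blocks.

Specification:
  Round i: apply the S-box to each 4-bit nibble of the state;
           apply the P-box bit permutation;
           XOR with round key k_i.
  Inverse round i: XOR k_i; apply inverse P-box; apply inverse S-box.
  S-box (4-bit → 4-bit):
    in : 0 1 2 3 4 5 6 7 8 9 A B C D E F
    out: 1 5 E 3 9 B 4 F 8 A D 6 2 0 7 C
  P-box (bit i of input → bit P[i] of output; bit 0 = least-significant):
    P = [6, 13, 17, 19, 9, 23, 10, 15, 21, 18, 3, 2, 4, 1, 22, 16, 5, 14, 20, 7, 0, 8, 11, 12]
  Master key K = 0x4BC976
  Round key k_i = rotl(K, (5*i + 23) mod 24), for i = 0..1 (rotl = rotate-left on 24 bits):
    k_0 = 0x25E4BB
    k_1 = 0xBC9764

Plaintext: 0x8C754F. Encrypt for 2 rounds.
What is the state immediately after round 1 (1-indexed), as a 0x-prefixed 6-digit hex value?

s_0 = plaintext = 0x8C754F
s_1 = Round(s_0, k_0) = 0x4A36AD
s_2 = Round(s_1, k_1) = 0xAC01DF

0x4A36AD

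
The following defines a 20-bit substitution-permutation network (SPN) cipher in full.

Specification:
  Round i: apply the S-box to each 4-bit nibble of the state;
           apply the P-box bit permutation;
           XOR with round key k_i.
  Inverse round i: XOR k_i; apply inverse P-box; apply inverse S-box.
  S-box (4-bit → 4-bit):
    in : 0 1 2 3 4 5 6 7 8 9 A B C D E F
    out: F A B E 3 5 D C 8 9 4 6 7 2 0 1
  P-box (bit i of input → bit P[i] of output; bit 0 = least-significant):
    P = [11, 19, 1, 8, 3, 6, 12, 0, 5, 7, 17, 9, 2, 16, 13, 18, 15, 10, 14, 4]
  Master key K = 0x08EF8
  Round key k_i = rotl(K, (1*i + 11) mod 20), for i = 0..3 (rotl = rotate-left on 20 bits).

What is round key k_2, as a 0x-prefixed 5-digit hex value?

K = 0x08EF8
k_0 = rotl(K, (1*0+11) mod 20) = rotl(K, 11) = 0x7C047
k_1 = rotl(K, (1*1+11) mod 20) = rotl(K, 12) = 0xF808E
k_2 = rotl(K, (1*2+11) mod 20) = rotl(K, 13) = 0xF011D

0xF011D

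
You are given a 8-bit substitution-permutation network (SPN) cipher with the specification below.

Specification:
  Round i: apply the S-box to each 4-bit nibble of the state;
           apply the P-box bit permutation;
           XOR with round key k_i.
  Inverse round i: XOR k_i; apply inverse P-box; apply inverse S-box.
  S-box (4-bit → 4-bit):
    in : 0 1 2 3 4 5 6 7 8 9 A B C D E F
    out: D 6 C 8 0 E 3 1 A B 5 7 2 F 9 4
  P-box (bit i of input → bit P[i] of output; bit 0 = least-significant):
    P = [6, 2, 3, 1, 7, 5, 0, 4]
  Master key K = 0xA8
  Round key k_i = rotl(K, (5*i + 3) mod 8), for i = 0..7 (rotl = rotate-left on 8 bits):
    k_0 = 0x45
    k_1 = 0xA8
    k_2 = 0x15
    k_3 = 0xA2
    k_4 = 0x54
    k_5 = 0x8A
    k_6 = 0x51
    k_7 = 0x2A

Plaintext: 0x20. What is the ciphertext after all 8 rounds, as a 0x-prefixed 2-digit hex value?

0x75

s_0 = plaintext = 0x20
s_1 = Round(s_0, k_0) = 0x1E
s_2 = Round(s_1, k_1) = 0xCB
s_3 = Round(s_2, k_2) = 0x79
s_4 = Round(s_3, k_3) = 0x64
s_5 = Round(s_4, k_4) = 0xF4
s_6 = Round(s_5, k_5) = 0x8B
s_7 = Round(s_6, k_6) = 0x2D
s_8 = Round(s_7, k_7) = 0x75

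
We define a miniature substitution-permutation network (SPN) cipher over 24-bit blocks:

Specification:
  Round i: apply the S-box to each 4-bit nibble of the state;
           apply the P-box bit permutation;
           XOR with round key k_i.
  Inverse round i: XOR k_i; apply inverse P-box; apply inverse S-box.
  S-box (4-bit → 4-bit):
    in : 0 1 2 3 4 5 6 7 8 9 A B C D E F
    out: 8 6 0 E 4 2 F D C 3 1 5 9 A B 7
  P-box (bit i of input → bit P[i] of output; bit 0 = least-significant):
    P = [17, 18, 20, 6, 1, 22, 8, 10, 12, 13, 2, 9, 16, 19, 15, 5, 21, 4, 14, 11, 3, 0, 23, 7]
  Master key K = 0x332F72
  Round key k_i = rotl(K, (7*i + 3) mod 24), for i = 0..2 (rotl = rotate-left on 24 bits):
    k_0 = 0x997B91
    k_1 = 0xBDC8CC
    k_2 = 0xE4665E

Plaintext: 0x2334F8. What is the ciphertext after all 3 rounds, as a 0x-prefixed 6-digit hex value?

s_0 = plaintext = 0x2334F8
s_1 = Round(s_0, k_0) = 0xC1B2E7
s_2 = Round(s_1, k_1) = 0xEE0C16
s_3 = Round(s_2, k_2) = 0x927DA7

0x927DA7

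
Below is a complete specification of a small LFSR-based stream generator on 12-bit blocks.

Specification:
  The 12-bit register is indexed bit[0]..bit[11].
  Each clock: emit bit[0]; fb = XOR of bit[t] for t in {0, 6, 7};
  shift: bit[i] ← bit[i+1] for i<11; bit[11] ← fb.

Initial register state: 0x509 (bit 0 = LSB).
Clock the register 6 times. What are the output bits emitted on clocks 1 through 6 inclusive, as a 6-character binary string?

reg_0 = 0x509
clock 1: out=1, reg = 0xA84
clock 2: out=0, reg = 0xD42
clock 3: out=0, reg = 0xEA1
clock 4: out=1, reg = 0x750
clock 5: out=0, reg = 0xBA8
clock 6: out=0, reg = 0xDD4

100100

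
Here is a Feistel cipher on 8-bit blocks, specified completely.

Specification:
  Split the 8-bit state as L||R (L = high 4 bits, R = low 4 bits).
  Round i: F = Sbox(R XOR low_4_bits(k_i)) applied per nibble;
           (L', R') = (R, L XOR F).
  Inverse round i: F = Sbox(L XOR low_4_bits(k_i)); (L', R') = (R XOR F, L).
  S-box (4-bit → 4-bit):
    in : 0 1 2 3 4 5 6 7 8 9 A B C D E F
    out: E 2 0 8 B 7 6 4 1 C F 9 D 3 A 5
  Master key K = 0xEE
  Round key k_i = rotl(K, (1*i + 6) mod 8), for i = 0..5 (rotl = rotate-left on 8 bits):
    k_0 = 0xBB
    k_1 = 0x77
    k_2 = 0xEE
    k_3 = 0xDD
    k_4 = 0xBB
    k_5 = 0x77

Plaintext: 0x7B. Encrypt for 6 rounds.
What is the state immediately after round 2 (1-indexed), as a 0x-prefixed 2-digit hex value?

s_0 = plaintext = 0x7B
s_1 = Round(s_0, k_0) = 0xB9
s_2 = Round(s_1, k_1) = 0x91
s_3 = Round(s_2, k_2) = 0x1C
s_4 = Round(s_3, k_3) = 0xC3
s_5 = Round(s_4, k_4) = 0x3D
s_6 = Round(s_5, k_5) = 0xDC

0x91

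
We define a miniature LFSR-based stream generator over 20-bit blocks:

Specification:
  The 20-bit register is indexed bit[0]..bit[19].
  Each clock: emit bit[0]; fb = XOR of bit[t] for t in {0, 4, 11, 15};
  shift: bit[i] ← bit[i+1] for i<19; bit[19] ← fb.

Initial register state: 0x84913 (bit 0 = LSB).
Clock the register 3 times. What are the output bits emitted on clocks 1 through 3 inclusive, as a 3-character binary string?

110

reg_0 = 0x84913
clock 1: out=1, reg = 0xC2489
clock 2: out=1, reg = 0xE1244
clock 3: out=0, reg = 0x70922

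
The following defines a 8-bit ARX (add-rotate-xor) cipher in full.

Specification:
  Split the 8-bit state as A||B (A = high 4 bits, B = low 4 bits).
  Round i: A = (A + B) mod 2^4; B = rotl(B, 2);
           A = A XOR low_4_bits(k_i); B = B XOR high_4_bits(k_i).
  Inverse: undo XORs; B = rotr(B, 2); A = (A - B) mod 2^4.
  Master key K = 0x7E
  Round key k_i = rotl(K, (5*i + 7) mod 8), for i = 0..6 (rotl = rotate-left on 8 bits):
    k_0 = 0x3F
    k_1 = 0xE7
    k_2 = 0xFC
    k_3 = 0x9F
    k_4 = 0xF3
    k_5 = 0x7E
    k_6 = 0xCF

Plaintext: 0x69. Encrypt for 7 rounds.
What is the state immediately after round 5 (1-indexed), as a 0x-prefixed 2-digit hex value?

s_0 = plaintext = 0x69
s_1 = Round(s_0, k_0) = 0x05
s_2 = Round(s_1, k_1) = 0x2B
s_3 = Round(s_2, k_2) = 0x11
s_4 = Round(s_3, k_3) = 0xDD
s_5 = Round(s_4, k_4) = 0x98
s_6 = Round(s_5, k_5) = 0xF5
s_7 = Round(s_6, k_6) = 0xB9

0x98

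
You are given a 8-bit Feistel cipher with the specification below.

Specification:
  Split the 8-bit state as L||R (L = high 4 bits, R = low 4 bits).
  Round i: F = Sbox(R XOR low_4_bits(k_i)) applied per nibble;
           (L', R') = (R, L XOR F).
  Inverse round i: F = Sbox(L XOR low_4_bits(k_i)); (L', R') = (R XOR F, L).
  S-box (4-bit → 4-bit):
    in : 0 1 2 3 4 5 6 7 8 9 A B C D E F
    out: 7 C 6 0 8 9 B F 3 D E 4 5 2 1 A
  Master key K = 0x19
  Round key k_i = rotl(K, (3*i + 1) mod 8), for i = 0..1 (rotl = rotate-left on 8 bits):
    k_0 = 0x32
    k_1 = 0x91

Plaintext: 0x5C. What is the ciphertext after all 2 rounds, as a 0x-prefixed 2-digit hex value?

0x45

s_0 = plaintext = 0x5C
s_1 = Round(s_0, k_0) = 0xC4
s_2 = Round(s_1, k_1) = 0x45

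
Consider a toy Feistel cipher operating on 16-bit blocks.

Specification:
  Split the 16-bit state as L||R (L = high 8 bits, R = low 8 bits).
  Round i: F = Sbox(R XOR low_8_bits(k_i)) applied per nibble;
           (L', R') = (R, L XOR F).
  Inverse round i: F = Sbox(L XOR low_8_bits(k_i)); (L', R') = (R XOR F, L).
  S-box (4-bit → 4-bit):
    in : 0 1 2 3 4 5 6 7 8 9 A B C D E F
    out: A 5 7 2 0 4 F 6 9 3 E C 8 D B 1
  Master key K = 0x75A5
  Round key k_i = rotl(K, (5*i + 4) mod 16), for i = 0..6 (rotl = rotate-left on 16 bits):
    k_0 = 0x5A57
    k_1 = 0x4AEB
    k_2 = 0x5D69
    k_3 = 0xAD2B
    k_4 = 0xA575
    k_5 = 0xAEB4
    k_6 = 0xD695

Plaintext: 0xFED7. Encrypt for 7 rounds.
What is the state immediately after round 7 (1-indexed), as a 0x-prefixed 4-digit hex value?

s_0 = plaintext = 0xFED7
s_1 = Round(s_0, k_0) = 0xD764
s_2 = Round(s_1, k_1) = 0x6446
s_3 = Round(s_2, k_2) = 0x4615
s_4 = Round(s_3, k_3) = 0x156D
s_5 = Round(s_4, k_4) = 0x6D4C
s_6 = Round(s_5, k_5) = 0x4C74
s_7 = Round(s_6, k_6) = 0x74F9

0x74F9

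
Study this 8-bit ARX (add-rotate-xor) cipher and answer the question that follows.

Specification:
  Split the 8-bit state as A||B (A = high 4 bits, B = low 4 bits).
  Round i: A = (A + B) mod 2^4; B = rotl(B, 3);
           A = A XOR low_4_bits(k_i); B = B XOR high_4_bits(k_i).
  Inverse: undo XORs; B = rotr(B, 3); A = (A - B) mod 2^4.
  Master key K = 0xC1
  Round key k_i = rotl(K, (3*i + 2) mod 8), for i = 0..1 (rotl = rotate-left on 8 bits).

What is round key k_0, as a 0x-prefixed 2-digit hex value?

0x07

K = 0xC1
k_0 = rotl(K, (3*0+2) mod 8) = rotl(K, 2) = 0x07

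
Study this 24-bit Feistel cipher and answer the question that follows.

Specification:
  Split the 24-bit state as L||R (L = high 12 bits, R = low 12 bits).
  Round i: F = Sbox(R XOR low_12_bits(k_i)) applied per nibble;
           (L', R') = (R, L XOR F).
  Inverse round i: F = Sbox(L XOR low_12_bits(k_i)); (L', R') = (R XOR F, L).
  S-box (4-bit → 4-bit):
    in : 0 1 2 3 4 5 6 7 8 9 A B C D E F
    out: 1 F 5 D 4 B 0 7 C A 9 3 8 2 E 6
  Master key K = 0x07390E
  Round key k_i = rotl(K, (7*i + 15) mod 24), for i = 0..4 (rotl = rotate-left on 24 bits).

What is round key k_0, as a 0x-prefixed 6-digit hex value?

0x87039C

K = 0x07390E
k_0 = rotl(K, (7*0+15) mod 24) = rotl(K, 15) = 0x87039C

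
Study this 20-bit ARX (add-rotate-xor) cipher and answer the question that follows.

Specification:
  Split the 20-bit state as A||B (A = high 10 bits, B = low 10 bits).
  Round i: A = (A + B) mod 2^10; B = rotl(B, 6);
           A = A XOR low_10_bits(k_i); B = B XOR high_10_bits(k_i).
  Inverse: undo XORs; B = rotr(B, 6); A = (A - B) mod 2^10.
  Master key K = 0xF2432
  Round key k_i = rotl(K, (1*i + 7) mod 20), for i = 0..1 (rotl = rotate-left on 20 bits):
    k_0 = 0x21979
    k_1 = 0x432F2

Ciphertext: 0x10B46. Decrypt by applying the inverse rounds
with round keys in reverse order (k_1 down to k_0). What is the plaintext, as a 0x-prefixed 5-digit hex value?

s_0 = ciphertext = 0x10B46
s_1 = InvRound(s_0, k_1) = 0x81CA9
s_2 = InvRound(s_1, k_0) = 0x23AF0

0x23AF0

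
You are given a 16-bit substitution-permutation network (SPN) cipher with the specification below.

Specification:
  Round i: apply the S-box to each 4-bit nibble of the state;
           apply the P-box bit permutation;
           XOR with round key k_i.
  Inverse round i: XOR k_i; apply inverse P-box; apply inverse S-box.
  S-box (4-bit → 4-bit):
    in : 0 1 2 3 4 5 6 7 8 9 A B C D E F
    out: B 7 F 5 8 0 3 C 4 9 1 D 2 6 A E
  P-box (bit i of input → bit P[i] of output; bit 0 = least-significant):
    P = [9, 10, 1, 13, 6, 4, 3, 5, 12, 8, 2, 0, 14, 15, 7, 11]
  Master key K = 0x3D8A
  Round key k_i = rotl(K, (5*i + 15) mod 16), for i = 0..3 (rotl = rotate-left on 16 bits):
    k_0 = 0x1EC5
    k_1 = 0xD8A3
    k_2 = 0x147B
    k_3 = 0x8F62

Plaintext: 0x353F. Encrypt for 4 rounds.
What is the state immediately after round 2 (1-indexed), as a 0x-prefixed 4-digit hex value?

s_0 = plaintext = 0x353F
s_1 = Round(s_0, k_0) = 0x7A0F
s_2 = Round(s_1, k_1) = 0xE451
s_3 = Round(s_2, k_2) = 0x9A78
s_4 = Round(s_3, k_3) = 0xD748

0xE451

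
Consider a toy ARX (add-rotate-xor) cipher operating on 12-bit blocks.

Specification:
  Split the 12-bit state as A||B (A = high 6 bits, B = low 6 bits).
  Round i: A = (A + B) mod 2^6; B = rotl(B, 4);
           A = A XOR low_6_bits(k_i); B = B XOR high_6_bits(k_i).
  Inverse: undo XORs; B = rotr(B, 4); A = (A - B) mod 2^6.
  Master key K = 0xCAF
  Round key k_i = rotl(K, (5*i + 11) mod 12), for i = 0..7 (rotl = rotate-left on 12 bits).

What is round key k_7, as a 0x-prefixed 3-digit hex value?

K = 0xCAF
k_0 = rotl(K, (5*0+11) mod 12) = rotl(K, 11) = 0xE57
k_1 = rotl(K, (5*1+11) mod 12) = rotl(K, 4) = 0xAFC
k_2 = rotl(K, (5*2+11) mod 12) = rotl(K, 9) = 0xF95
k_3 = rotl(K, (5*3+11) mod 12) = rotl(K, 2) = 0x2BF
k_4 = rotl(K, (5*4+11) mod 12) = rotl(K, 7) = 0x7E5
k_5 = rotl(K, (5*5+11) mod 12) = rotl(K, 0) = 0xCAF
k_6 = rotl(K, (5*6+11) mod 12) = rotl(K, 5) = 0x5F9
k_7 = rotl(K, (5*7+11) mod 12) = rotl(K, 10) = 0xF2B

0xF2B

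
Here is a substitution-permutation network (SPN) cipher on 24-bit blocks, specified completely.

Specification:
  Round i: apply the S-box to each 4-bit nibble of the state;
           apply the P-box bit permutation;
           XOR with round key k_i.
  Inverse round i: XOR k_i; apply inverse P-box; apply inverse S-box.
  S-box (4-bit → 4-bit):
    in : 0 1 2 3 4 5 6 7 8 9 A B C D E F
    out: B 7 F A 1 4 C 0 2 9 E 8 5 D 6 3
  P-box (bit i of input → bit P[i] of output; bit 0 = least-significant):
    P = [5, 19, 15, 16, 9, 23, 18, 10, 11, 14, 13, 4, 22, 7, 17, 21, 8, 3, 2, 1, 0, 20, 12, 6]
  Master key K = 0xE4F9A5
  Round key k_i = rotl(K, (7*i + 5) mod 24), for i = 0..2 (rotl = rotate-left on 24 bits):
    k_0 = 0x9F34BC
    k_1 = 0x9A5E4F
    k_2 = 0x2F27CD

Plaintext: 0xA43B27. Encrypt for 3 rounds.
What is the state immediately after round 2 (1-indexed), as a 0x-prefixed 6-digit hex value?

s_0 = plaintext = 0xA43B27
s_1 = Round(s_0, k_0) = 0x2B236C
s_2 = Round(s_1, k_1) = 0xEC8ABC
s_3 = Round(s_2, k_2) = 0x3FD279

0xEC8ABC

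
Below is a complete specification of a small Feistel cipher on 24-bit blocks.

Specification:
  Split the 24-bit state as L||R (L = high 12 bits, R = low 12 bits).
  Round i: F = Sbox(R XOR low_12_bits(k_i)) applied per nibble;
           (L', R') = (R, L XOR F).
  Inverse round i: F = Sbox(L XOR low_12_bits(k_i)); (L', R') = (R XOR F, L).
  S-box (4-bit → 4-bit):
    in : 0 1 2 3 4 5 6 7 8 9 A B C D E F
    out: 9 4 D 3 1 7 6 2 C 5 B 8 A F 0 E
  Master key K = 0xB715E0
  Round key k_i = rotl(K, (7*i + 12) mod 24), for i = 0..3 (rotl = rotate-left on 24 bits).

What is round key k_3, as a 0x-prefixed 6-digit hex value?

0x2BC16E

K = 0xB715E0
k_0 = rotl(K, (7*0+12) mod 24) = rotl(K, 12) = 0x5E0B71
k_1 = rotl(K, (7*1+12) mod 24) = rotl(K, 19) = 0x05B8AF
k_2 = rotl(K, (7*2+12) mod 24) = rotl(K, 2) = 0xDC5782
k_3 = rotl(K, (7*3+12) mod 24) = rotl(K, 9) = 0x2BC16E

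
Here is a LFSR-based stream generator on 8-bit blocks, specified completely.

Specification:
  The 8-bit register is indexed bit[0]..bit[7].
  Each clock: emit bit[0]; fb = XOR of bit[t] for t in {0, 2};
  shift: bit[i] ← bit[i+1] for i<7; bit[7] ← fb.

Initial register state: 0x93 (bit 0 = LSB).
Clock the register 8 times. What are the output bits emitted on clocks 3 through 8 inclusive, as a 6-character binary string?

001001

reg_0 = 0x93
clock 1: out=1, reg = 0xC9
clock 2: out=1, reg = 0xE4
clock 3: out=0, reg = 0xF2
clock 4: out=0, reg = 0x79
clock 5: out=1, reg = 0xBC
clock 6: out=0, reg = 0xDE
clock 7: out=0, reg = 0xEF
clock 8: out=1, reg = 0x77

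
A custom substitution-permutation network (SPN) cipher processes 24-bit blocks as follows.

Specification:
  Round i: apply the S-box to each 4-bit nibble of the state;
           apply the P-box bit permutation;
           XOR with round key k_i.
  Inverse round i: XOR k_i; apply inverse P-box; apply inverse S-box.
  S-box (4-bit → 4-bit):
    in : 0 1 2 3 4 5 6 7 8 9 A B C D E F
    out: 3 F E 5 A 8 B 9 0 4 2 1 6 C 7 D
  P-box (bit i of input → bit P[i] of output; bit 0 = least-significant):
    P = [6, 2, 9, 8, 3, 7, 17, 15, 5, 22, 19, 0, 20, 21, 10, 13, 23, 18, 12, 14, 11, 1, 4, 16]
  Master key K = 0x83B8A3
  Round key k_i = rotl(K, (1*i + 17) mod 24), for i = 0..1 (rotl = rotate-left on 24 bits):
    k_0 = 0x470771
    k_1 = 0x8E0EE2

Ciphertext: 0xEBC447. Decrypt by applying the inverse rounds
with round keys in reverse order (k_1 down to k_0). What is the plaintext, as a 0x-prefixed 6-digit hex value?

0xD867F4

s_0 = ciphertext = 0xEBC447
s_1 = InvRound(s_0, k_1) = 0x74A64C
s_2 = InvRound(s_1, k_0) = 0xD867F4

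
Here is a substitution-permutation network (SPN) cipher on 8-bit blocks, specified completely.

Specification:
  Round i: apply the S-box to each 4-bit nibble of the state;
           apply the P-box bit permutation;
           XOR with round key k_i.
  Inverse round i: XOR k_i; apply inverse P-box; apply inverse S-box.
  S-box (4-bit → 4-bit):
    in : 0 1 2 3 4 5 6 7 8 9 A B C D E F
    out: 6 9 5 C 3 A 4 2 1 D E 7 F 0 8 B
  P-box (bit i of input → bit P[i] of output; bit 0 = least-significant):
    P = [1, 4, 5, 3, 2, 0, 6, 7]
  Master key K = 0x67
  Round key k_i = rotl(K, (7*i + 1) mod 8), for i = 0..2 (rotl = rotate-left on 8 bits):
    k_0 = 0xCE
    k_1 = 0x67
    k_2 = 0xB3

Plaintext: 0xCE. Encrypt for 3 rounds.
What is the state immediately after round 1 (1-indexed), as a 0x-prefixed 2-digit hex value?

s_0 = plaintext = 0xCE
s_1 = Round(s_0, k_0) = 0x03
s_2 = Round(s_1, k_1) = 0x0E
s_3 = Round(s_2, k_2) = 0xFA

0x03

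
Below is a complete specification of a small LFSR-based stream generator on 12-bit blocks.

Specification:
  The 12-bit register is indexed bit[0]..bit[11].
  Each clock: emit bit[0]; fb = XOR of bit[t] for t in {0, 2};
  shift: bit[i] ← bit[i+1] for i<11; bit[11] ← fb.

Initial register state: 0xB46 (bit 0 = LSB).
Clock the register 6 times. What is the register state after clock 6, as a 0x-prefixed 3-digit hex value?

reg_0 = 0xB46
clock 1: out=0, reg = 0xDA3
clock 2: out=1, reg = 0xED1
clock 3: out=1, reg = 0xF68
clock 4: out=0, reg = 0x7B4
clock 5: out=0, reg = 0xBDA
clock 6: out=0, reg = 0x5ED

0x5ED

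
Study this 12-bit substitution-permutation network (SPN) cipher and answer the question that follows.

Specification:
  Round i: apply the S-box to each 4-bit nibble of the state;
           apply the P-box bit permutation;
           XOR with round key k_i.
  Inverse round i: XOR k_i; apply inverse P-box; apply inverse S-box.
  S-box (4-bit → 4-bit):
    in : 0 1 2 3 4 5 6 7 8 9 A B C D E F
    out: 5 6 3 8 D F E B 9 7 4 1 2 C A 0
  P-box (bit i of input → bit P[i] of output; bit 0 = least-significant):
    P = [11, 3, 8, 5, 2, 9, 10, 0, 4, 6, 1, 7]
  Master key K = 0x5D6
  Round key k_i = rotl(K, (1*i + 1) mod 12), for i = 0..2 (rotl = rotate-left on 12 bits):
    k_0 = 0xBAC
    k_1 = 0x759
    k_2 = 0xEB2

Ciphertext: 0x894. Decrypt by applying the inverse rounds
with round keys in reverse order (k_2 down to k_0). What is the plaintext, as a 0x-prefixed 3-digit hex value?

0xF40

s_0 = ciphertext = 0x894
s_1 = InvRound(s_0, k_2) = 0xA93
s_2 = InvRound(s_1, k_1) = 0x6A9
s_3 = InvRound(s_2, k_0) = 0xF40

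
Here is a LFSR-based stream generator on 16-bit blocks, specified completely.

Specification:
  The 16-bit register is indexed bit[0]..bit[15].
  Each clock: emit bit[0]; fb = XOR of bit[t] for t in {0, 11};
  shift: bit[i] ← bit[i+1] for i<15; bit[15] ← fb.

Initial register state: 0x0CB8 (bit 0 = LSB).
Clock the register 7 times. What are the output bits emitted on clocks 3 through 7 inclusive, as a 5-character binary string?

reg_0 = 0x0CB8
clock 1: out=0, reg = 0x865C
clock 2: out=0, reg = 0x432E
clock 3: out=0, reg = 0x2197
clock 4: out=1, reg = 0x90CB
clock 5: out=1, reg = 0xC865
clock 6: out=1, reg = 0x6432
clock 7: out=0, reg = 0x3219

01110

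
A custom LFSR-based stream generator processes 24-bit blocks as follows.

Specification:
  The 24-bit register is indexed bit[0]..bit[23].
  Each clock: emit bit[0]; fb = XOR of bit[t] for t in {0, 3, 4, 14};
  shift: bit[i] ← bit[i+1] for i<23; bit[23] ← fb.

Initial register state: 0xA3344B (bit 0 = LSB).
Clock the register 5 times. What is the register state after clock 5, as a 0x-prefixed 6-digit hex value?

0x5519A2

reg_0 = 0xA3344B
clock 1: out=1, reg = 0x519A25
clock 2: out=1, reg = 0xA8CD12
clock 3: out=0, reg = 0x546689
clock 4: out=1, reg = 0xAA3344
clock 5: out=0, reg = 0x5519A2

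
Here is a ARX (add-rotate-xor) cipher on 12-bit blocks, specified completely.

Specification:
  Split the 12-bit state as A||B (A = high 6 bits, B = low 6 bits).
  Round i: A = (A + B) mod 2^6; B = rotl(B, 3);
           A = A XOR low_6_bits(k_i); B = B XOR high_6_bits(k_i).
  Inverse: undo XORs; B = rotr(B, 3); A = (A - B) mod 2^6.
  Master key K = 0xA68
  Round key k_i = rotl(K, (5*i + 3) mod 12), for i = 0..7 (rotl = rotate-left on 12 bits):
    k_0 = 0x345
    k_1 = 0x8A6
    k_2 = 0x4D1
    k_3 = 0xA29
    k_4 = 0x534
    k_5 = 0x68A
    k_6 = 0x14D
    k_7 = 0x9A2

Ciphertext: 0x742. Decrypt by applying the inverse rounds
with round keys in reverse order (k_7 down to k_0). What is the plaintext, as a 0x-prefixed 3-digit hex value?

s_0 = ciphertext = 0x742
s_1 = InvRound(s_0, k_7) = 0x6E4
s_2 = InvRound(s_1, k_6) = 0x28C
s_3 = InvRound(s_2, k_5) = 0x3B2
s_4 = InvRound(s_3, k_4) = 0x1B4
s_5 = InvRound(s_4, k_3) = 0x323
s_6 = InvRound(s_5, k_2) = 0x5C6
s_7 = InvRound(s_6, k_1) = 0x364
s_8 = InvRound(s_7, k_0) = 0xECD

0xECD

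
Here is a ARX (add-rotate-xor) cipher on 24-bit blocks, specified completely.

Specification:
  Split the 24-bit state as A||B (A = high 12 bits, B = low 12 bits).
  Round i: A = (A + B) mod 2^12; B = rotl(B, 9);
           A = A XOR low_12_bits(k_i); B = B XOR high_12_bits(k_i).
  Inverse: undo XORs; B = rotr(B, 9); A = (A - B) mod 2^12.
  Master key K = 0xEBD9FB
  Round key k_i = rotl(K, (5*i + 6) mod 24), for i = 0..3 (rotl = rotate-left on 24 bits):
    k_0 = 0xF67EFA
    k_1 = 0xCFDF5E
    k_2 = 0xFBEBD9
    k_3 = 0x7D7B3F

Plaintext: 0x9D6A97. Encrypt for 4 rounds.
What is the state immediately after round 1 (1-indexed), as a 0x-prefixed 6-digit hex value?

0xA97035

s_0 = plaintext = 0x9D6A97
s_1 = Round(s_0, k_0) = 0xA97035
s_2 = Round(s_1, k_1) = 0x5926FB
s_3 = Round(s_2, k_2) = 0x754961
s_4 = Round(s_3, k_3) = 0xB8A4FB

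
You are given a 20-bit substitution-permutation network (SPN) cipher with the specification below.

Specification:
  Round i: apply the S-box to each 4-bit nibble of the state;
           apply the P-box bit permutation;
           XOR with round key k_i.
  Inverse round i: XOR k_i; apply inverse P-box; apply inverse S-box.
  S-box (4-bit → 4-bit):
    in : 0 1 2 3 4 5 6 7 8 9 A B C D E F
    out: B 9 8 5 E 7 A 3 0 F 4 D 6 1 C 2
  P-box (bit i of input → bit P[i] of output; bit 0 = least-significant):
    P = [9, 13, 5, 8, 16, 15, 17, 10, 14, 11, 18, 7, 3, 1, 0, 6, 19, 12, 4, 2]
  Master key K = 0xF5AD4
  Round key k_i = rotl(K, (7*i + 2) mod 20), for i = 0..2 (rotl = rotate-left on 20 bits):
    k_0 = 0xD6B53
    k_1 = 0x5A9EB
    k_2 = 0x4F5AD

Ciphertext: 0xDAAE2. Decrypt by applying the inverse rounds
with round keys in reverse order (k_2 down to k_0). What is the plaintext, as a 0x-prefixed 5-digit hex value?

0x26710

s_0 = ciphertext = 0xDAAE2
s_1 = InvRound(s_0, k_2) = 0x09711
s_2 = InvRound(s_1, k_1) = 0xC0415
s_3 = InvRound(s_2, k_0) = 0x26710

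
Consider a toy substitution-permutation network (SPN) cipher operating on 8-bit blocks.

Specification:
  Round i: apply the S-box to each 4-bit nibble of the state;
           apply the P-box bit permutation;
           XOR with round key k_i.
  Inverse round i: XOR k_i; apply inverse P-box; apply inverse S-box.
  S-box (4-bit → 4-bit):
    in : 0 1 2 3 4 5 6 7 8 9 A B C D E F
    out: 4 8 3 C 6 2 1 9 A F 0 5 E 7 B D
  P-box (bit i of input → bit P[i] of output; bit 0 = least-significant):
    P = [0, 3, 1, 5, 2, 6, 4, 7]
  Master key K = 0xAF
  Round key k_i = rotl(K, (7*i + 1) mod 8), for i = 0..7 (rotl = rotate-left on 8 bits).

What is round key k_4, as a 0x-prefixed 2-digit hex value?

0xF5

K = 0xAF
k_0 = rotl(K, (7*0+1) mod 8) = rotl(K, 1) = 0x5F
k_1 = rotl(K, (7*1+1) mod 8) = rotl(K, 0) = 0xAF
k_2 = rotl(K, (7*2+1) mod 8) = rotl(K, 7) = 0xD7
k_3 = rotl(K, (7*3+1) mod 8) = rotl(K, 6) = 0xEB
k_4 = rotl(K, (7*4+1) mod 8) = rotl(K, 5) = 0xF5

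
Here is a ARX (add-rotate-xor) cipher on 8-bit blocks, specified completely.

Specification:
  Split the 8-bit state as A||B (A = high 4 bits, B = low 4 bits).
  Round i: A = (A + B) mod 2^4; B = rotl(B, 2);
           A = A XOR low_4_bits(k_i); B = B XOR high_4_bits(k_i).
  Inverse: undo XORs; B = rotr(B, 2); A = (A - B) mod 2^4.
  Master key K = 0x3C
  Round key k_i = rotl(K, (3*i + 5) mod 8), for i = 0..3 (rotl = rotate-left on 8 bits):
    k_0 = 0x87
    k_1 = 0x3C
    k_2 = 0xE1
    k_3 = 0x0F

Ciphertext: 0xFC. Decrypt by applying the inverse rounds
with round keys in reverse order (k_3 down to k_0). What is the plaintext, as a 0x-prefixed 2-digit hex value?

s_0 = ciphertext = 0xFC
s_1 = InvRound(s_0, k_3) = 0xD3
s_2 = InvRound(s_1, k_2) = 0x57
s_3 = InvRound(s_2, k_1) = 0x81
s_4 = InvRound(s_3, k_0) = 0x96

0x96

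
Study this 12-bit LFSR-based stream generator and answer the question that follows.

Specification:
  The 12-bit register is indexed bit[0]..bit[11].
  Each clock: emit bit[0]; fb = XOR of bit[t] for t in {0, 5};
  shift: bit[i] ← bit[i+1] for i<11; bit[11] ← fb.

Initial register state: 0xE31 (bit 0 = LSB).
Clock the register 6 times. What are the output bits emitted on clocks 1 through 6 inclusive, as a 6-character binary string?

reg_0 = 0xE31
clock 1: out=1, reg = 0x718
clock 2: out=0, reg = 0x38C
clock 3: out=0, reg = 0x1C6
clock 4: out=0, reg = 0x0E3
clock 5: out=1, reg = 0x071
clock 6: out=1, reg = 0x038

100011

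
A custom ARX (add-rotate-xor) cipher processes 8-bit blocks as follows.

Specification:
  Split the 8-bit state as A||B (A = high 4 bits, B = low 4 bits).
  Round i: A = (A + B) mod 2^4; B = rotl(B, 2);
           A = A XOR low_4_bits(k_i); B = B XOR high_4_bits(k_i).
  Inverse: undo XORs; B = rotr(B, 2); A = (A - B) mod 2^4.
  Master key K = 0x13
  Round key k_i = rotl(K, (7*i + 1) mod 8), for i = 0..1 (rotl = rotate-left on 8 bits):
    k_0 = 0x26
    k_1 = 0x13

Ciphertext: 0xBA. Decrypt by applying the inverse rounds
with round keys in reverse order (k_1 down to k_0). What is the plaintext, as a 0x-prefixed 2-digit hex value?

s_0 = ciphertext = 0xBA
s_1 = InvRound(s_0, k_1) = 0xAE
s_2 = InvRound(s_1, k_0) = 0x93

0x93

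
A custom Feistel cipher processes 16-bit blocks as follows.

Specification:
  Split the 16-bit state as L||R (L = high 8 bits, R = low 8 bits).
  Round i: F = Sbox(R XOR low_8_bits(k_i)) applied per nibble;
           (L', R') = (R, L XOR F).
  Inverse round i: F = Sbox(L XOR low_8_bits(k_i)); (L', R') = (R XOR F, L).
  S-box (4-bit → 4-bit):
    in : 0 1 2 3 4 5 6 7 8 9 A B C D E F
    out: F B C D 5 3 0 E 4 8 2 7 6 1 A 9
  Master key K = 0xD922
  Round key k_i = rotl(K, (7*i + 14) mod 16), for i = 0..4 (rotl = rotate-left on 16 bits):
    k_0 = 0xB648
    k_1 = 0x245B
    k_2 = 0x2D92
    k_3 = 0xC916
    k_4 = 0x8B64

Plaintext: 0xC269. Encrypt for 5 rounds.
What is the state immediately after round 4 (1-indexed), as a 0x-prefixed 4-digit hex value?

s_0 = plaintext = 0xC269
s_1 = Round(s_0, k_0) = 0x6909
s_2 = Round(s_1, k_1) = 0x0955
s_3 = Round(s_2, k_2) = 0x5567
s_4 = Round(s_3, k_3) = 0x67BE
s_5 = Round(s_4, k_4) = 0xBE75

0x67BE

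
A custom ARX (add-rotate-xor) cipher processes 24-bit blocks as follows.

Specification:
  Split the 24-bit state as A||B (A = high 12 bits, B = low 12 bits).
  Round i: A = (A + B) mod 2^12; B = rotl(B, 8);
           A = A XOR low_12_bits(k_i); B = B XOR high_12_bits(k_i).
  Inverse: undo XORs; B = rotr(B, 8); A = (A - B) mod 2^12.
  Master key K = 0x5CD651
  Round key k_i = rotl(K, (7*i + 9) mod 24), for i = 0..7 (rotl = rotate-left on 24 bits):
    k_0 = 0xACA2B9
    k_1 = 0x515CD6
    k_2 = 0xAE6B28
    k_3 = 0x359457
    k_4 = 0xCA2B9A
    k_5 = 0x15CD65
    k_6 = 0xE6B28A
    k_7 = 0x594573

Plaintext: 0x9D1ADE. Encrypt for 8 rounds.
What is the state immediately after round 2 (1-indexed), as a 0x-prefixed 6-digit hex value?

0x6AB253

s_0 = plaintext = 0x9D1ADE
s_1 = Round(s_0, k_0) = 0x616467
s_2 = Round(s_1, k_1) = 0x6AB253
s_3 = Round(s_2, k_2) = 0x3D69C3
s_4 = Round(s_3, k_3) = 0x9CE0C5
s_5 = Round(s_4, k_4) = 0x1099AE
s_6 = Round(s_5, k_5) = 0x7D2FC6
s_7 = Round(s_6, k_6) = 0x512897
s_8 = Round(s_7, k_7) = 0x8DA21D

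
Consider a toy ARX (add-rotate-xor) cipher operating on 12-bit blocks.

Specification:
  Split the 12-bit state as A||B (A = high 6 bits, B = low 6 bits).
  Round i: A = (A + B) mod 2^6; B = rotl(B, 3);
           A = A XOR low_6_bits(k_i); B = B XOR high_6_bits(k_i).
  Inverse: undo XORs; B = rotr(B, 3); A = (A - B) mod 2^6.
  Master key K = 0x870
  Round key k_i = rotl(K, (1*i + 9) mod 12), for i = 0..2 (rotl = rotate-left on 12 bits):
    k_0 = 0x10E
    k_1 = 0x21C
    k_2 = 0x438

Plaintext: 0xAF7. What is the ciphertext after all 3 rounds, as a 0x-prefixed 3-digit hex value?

s_0 = plaintext = 0xAF7
s_1 = Round(s_0, k_0) = 0xB3A
s_2 = Round(s_1, k_1) = 0xE9F
s_3 = Round(s_2, k_2) = 0x86B

0x86B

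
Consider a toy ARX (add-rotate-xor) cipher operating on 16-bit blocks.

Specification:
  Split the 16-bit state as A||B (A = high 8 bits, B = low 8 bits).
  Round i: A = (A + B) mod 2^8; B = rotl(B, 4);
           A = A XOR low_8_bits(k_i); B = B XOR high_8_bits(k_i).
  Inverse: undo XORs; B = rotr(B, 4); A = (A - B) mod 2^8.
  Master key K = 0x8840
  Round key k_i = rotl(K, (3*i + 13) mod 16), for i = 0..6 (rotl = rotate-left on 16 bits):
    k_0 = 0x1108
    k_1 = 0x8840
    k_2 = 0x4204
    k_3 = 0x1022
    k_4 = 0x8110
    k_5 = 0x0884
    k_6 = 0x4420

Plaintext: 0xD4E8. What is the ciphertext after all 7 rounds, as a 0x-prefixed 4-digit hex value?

s_0 = plaintext = 0xD4E8
s_1 = Round(s_0, k_0) = 0xB49F
s_2 = Round(s_1, k_1) = 0x1371
s_3 = Round(s_2, k_2) = 0x8055
s_4 = Round(s_3, k_3) = 0xF745
s_5 = Round(s_4, k_4) = 0x2CD5
s_6 = Round(s_5, k_5) = 0x8555
s_7 = Round(s_6, k_6) = 0xFA11

0xFA11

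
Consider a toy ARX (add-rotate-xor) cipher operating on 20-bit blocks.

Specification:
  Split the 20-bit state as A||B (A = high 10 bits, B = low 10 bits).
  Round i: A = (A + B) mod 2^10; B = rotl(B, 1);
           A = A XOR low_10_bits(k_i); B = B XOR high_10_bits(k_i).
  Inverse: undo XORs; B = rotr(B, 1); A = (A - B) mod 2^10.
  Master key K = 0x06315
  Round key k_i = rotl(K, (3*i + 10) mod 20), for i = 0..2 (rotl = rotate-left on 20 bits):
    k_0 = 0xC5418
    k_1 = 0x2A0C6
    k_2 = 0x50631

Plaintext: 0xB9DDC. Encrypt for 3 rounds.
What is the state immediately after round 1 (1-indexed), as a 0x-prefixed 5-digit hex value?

s_0 = plaintext = 0xB9DDC
s_1 = Round(s_0, k_0) = 0x36CAD
s_2 = Round(s_1, k_1) = 0x539F2
s_3 = Round(s_2, k_2) = 0x5C6A5

0x36CAD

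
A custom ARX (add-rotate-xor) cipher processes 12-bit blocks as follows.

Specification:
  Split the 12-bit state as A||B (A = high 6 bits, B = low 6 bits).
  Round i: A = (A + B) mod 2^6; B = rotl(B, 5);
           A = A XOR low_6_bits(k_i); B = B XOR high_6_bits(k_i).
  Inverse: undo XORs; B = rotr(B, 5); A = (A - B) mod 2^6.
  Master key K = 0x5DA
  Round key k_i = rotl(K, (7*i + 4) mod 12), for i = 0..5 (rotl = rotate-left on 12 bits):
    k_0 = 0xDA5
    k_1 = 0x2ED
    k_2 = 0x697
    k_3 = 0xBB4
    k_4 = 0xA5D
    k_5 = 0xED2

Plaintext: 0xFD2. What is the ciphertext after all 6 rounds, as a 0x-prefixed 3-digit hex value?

0x4A4

s_0 = plaintext = 0xFD2
s_1 = Round(s_0, k_0) = 0xD3F
s_2 = Round(s_1, k_1) = 0x7B4
s_3 = Round(s_2, k_2) = 0x140
s_4 = Round(s_3, k_3) = 0xC6E
s_5 = Round(s_4, k_4) = 0x0BE
s_6 = Round(s_5, k_5) = 0x4A4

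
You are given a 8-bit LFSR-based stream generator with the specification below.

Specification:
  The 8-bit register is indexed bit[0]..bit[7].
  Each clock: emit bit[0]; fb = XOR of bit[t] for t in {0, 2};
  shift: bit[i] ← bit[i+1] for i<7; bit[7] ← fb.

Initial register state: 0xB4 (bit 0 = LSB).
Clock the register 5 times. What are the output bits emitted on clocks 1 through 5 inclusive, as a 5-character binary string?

00101

reg_0 = 0xB4
clock 1: out=0, reg = 0xDA
clock 2: out=0, reg = 0x6D
clock 3: out=1, reg = 0x36
clock 4: out=0, reg = 0x9B
clock 5: out=1, reg = 0xCD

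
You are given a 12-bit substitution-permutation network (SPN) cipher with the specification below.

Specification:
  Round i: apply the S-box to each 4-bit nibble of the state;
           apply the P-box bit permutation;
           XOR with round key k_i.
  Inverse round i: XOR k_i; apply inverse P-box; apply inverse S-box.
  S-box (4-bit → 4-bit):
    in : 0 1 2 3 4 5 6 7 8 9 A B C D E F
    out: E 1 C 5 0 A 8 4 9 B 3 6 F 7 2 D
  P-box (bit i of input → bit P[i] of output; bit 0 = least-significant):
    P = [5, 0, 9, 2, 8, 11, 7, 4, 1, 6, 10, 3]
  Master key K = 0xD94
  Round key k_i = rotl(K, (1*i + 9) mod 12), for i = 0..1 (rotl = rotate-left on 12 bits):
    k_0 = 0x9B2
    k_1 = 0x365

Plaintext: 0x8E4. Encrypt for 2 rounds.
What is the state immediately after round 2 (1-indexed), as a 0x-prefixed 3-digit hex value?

s_0 = plaintext = 0x8E4
s_1 = Round(s_0, k_0) = 0x1B8
s_2 = Round(s_1, k_1) = 0xBC3

0xBC3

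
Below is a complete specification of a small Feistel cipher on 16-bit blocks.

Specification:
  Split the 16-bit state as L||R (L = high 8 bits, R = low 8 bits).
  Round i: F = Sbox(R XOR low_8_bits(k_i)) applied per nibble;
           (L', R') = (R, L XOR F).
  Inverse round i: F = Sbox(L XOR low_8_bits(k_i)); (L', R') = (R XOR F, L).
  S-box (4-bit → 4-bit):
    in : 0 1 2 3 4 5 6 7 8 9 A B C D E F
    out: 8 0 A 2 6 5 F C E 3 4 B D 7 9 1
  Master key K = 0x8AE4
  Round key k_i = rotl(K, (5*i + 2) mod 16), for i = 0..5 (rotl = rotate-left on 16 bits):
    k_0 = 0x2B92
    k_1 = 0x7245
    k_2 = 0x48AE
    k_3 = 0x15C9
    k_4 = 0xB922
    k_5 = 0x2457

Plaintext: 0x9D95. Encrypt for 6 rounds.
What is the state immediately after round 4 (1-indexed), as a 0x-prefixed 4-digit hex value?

s_0 = plaintext = 0x9D95
s_1 = Round(s_0, k_0) = 0x9511
s_2 = Round(s_1, k_1) = 0x11C3
s_3 = Round(s_2, k_2) = 0xC3E6
s_4 = Round(s_3, k_3) = 0xE662
s_5 = Round(s_4, k_4) = 0x628E
s_6 = Round(s_5, k_5) = 0x8E11

0xE662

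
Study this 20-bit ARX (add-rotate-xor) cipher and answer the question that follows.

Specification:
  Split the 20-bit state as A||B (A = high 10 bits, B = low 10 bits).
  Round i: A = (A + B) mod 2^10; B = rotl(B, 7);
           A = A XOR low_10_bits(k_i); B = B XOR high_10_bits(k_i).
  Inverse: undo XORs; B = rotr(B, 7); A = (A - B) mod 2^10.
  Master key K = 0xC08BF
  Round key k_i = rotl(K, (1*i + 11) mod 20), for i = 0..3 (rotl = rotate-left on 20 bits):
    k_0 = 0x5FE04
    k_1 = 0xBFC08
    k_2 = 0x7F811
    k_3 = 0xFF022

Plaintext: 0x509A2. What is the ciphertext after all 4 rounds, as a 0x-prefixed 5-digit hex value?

s_0 = plaintext = 0x509A2
s_1 = Round(s_0, k_0) = 0x3804B
s_2 = Round(s_1, k_1) = 0x48F76
s_3 = Round(s_2, k_2) = 0x22290
s_4 = Round(s_3, k_3) = 0xCEBAE

0xCEBAE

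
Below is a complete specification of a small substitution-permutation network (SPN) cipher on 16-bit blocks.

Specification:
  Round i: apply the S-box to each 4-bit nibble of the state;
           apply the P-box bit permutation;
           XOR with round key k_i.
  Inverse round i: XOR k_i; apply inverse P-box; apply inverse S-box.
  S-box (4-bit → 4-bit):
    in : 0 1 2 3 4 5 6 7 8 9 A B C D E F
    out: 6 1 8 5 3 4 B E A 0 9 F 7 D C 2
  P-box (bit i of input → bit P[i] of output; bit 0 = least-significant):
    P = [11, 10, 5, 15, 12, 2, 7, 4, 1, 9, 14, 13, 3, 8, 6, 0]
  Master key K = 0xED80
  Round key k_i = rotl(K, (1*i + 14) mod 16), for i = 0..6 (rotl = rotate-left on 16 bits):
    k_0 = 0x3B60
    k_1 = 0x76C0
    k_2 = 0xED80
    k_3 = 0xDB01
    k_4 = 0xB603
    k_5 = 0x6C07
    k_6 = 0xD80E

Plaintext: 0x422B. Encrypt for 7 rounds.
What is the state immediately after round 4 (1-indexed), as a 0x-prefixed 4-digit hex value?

s_0 = plaintext = 0x422B
s_1 = Round(s_0, k_0) = 0x9658
s_2 = Round(s_1, k_1) = 0xD042
s_3 = Round(s_2, k_2) = 0x3FCD
s_4 = Round(s_3, k_3) = 0x41ED
s_5 = Round(s_4, k_4) = 0x3FB9
s_6 = Round(s_5, k_5) = 0x7EDB
s_7 = Round(s_6, k_6) = 0x25FF

0x41ED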